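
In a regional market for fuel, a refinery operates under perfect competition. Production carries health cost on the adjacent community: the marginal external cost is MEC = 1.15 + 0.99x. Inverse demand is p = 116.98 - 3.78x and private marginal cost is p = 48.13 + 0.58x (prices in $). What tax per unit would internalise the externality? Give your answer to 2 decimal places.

Social marginal cost = private MC + MEC = 49.28 + 1.57x.
Set SMC = demand: 49.28 + 1.57x = 116.98 - 3.78x → x* = 12.6542.
The Pigouvian tax equals MEC at x*: 1.15 + 0.99×12.6542 = 13.6777.

tax = $13.68 per unit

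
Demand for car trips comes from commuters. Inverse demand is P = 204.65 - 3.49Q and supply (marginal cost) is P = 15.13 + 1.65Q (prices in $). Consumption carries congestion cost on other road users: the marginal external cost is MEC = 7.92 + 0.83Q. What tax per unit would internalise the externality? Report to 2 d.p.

Social marginal benefit = demand − MEC = 196.73 - 4.32Q.
Set SMB = MC: 196.73 - 4.32Q = 15.13 + 1.65Q → Q* = 30.4188.
The Pigouvian tax equals MEC at Q*: 7.92 + 0.83×30.4188 = 33.1676.

tax = $33.17 per unit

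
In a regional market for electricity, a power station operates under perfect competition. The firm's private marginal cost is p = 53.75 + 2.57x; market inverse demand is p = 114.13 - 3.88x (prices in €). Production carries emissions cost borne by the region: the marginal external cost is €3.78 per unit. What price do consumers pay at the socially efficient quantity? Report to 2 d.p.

P = €80.08

Social marginal cost = private MC + MEC = 57.53 + 2.57x.
Set SMC = demand: 57.53 + 2.57x = 114.13 - 3.88x → x* = 8.7752.
Consumer price on the demand curve at x*: 114.13 − 3.88×8.7752 = 80.0822.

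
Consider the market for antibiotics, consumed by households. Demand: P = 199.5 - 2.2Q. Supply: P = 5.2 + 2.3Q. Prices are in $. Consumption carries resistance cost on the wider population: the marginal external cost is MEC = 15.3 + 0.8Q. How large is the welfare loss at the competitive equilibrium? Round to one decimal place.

DWL = $234.4

Market equilibrium (private): 5.2 + 2.3Q = 199.5 - 2.2Q → Q_m = 43.1778.
Social marginal benefit = demand − MEC = 184.2 - 3.0Q.
Set SMB = MC: 184.2 - 3.0Q = 5.2 + 2.3Q → Q* = 33.7736.
Height of the DWL triangle at Q_m is MC(Q_m) − SMB(Q_m) = MEC(Q_m) = 49.8422.
DWL = ½ × 9.4042 × 49.8422 = 234.3630.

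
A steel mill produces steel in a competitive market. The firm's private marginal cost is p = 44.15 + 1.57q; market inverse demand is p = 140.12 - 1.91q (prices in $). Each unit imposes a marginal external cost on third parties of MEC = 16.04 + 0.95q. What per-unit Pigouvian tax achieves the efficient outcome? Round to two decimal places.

Social marginal cost = private MC + MEC = 60.19 + 2.52q.
Set SMC = demand: 60.19 + 2.52q = 140.12 - 1.91q → q* = 18.0429.
The Pigouvian tax equals MEC at q*: 16.04 + 0.95×18.0429 = 33.1808.

tax = $33.18 per unit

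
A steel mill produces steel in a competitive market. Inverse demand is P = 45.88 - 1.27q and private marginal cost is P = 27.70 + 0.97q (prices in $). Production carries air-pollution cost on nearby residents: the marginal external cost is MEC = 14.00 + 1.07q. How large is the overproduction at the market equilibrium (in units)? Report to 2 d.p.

Market equilibrium (private): 27.70 + 0.97q = 45.88 - 1.27q → q_m = 8.1161.
Social marginal cost = private MC + MEC = 41.70 + 2.04q.
Set SMC = demand: 41.70 + 2.04q = 45.88 - 1.27q → q* = 1.2628.
Gap = |8.1161 − 1.2628| = 6.8533.

6.85 units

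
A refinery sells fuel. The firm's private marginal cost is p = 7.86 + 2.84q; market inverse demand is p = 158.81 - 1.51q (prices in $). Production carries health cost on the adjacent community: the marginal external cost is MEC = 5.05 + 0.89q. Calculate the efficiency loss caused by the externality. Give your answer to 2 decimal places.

Market equilibrium (private): 7.86 + 2.84q = 158.81 - 1.51q → q_m = 34.7011.
Social marginal cost = private MC + MEC = 12.91 + 3.73q.
Set SMC = demand: 12.91 + 3.73q = 158.81 - 1.51q → q* = 27.8435.
Between q* and q_m the wedge SMC − demand runs linearly from 0 to MEC(q_m), so the loss is a triangle.
DWL = ½ × 6.8576 × 35.9340 = 123.2105.

DWL = $123.21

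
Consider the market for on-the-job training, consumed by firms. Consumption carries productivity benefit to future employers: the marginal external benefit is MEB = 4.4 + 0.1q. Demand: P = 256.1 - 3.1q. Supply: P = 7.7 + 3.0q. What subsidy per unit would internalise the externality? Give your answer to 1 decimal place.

subsidy = 8.6 per unit

Social marginal benefit = demand + MEB = 260.5 - 3.0q.
Set SMB = MC: 260.5 - 3.0q = 7.7 + 3.0q → q* = 42.1333.
The Pigouvian subsidy equals MEB at q*: 4.4 + 0.1×42.1333 = 8.6133.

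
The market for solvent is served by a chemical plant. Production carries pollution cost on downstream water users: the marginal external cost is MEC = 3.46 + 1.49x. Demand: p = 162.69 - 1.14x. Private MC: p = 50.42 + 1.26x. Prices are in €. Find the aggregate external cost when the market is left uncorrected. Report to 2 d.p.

Market equilibrium (private): 50.42 + 1.26x = 162.69 - 1.14x → x_m = 46.7792.
Total external cost = ∫₀^{x_m} (3.46 + 1.49x) dx = 3.46×46.7792 + ½×1.49×46.7792² = 1792.1347.

€1792.13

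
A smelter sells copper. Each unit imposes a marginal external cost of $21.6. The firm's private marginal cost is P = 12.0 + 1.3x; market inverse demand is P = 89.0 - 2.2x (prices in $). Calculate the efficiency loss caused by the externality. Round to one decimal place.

Market equilibrium (private): 12.0 + 1.3x = 89.0 - 2.2x → x_m = 22.0000.
Social marginal cost = private MC + MEC = 33.6 + 1.3x.
Set SMC = demand: 33.6 + 1.3x = 89.0 - 2.2x → x* = 15.8286.
Between x* and x_m the wedge SMC − demand runs linearly from 0 to MEC(x_m), so the loss is a triangle.
DWL = ½ × 6.1714 × 21.6000 = 66.6511.

DWL = $66.7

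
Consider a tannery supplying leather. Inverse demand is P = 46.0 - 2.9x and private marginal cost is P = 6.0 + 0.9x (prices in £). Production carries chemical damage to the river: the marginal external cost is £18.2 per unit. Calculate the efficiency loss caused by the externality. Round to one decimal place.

Market equilibrium (private): 6.0 + 0.9x = 46.0 - 2.9x → x_m = 10.5263.
Social marginal cost = private MC + MEC = 24.2 + 0.9x.
Set SMC = demand: 24.2 + 0.9x = 46.0 - 2.9x → x* = 5.7368.
The loss is the area between SMC and demand from x* to x_m; with linear curves that's a triangle of height MEC(x_m).
DWL = ½ × 4.7895 × 18.2000 = 43.5845.

DWL = £43.6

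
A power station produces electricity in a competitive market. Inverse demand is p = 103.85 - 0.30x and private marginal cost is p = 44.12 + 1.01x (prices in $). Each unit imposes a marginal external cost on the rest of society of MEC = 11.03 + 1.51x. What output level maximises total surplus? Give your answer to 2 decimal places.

Social marginal cost = private MC + MEC = 55.15 + 2.52x.
Set SMC = demand: 55.15 + 2.52x = 103.85 - 0.30x → x* = 17.2695.

x* = 17.27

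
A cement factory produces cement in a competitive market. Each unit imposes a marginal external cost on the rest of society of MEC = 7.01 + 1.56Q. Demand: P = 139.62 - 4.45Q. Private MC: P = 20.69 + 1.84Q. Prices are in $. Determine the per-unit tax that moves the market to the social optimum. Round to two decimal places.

Social marginal cost = private MC + MEC = 27.70 + 3.40Q.
Set SMC = demand: 27.70 + 3.40Q = 139.62 - 4.45Q → Q* = 14.2573.
The Pigouvian tax equals MEC at Q*: 7.01 + 1.56×14.2573 = 29.2514.

tax = $29.25 per unit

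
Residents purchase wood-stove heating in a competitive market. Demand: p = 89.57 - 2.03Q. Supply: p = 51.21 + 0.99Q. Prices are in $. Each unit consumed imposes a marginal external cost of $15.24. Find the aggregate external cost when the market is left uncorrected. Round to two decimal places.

Market equilibrium (private): 51.21 + 0.99Q = 89.57 - 2.03Q → Q_m = 12.7020.
Total external cost = MEC × Q_m = 15.24 × 12.7020 = 193.5785.

$193.58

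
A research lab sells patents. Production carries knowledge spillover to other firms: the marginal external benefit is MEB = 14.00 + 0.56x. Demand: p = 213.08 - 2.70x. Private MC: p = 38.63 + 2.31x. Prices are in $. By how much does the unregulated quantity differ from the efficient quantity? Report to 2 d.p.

7.53 units

Market equilibrium (private): 38.63 + 2.31x = 213.08 - 2.70x → x_m = 34.8204.
Social marginal cost = private MC − MEB = 24.63 + 1.75x.
Set SMC = demand: 24.63 + 1.75x = 213.08 - 2.70x → x* = 42.3483.
Gap = |34.8204 − 42.3483| = 7.5279.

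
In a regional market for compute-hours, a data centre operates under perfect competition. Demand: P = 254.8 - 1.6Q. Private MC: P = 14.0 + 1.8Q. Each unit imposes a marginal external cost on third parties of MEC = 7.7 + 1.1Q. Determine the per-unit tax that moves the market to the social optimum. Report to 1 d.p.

Social marginal cost = private MC + MEC = 21.7 + 2.9Q.
Set SMC = demand: 21.7 + 2.9Q = 254.8 - 1.6Q → Q* = 51.8000.
The Pigouvian tax equals MEC at Q*: 7.7 + 1.1×51.8000 = 64.6800.

tax = 64.7 per unit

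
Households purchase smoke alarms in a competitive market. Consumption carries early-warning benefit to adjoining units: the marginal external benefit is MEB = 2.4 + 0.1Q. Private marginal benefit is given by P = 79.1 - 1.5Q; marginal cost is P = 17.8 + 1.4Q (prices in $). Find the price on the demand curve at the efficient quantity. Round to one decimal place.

Social marginal benefit = demand + MEB = 81.5 - 1.4Q.
Set SMB = MC: 81.5 - 1.4Q = 17.8 + 1.4Q → Q* = 22.7500.
Consumer price on the demand curve at Q*: 79.1 − 1.5×22.7500 = 44.9750.

P = $45.0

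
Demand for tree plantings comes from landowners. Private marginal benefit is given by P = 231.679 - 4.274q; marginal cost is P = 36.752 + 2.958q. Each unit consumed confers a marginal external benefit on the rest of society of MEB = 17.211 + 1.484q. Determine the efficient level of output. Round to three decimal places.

Social marginal benefit = demand + MEB = 248.890 - 2.790q.
Set SMB = MC: 248.890 - 2.790q = 36.752 + 2.958q → q* = 36.9064.

q* = 36.906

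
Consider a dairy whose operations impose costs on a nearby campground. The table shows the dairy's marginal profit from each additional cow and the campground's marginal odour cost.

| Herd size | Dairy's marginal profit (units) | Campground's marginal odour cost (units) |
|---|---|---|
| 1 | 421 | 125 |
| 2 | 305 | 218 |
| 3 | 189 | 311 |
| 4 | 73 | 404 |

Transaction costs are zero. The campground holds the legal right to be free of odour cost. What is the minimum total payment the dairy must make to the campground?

343

Efficient level: marginal profit ≥ marginal odour cost through level 2, so k* = 2.
With the campground holding the right, the dairy must at least compensate total damage at k*: 125 + 218 = 343.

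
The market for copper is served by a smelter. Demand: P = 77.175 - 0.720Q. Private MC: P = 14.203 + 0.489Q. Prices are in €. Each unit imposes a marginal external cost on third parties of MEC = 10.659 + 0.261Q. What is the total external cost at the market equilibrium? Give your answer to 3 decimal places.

Market equilibrium (private): 14.203 + 0.489Q = 77.175 - 0.720Q → Q_m = 52.0860.
Total external cost = ∫₀^{Q_m} (10.659 + 0.261Q) dQ = 10.659×52.0860 + ½×0.261×52.0860² = 909.2248.

€909.225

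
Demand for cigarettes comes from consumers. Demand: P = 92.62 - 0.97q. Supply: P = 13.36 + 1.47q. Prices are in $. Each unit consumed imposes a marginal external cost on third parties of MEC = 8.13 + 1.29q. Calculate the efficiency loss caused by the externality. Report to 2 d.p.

DWL = $335.57

Market equilibrium (private): 13.36 + 1.47q = 92.62 - 0.97q → q_m = 32.4836.
Social marginal benefit = demand − MEC = 84.49 - 2.26q.
Set SMB = MC: 84.49 - 2.26q = 13.36 + 1.47q → q* = 19.0697.
Between q* and q_m the wedge MC − SMB runs linearly from 0 to MEC(q_m), so the loss is a triangle.
DWL = ½ × 13.4139 × 50.0339 = 335.5749.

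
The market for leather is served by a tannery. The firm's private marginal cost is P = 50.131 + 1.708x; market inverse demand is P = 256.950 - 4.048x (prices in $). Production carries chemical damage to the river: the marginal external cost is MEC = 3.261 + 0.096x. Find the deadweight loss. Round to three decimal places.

DWL = $3.847

Market equilibrium (private): 50.131 + 1.708x = 256.950 - 4.048x → x_m = 35.9310.
Social marginal cost = private MC + MEC = 53.392 + 1.804x.
Set SMC = demand: 53.392 + 1.804x = 256.950 - 4.048x → x* = 34.7843.
Between x* and x_m the wedge SMC − demand runs linearly from 0 to MEC(x_m), so the loss is a triangle.
DWL = ½ × 1.1467 × 6.7104 = 3.8474.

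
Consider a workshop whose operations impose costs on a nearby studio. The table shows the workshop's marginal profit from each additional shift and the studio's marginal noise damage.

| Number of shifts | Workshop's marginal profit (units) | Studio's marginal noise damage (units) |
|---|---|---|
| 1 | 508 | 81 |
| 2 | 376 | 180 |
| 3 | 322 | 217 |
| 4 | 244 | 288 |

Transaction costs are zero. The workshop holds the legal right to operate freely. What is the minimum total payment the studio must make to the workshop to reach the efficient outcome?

244

Left alone the workshop would choose level 4 (marginal profit stays positive).
Efficient level: k* = 3 (marginal profit ≥ marginal noise damage through 3).
The studio must at least cover the workshop's forgone profit from cutting 4→3: 244 = 244.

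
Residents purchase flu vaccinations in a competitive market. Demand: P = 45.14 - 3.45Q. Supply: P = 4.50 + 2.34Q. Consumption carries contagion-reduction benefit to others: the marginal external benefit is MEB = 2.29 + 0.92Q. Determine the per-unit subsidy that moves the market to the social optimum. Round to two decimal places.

Social marginal benefit = demand + MEB = 47.43 - 2.53Q.
Set SMB = MC: 47.43 - 2.53Q = 4.50 + 2.34Q → Q* = 8.8152.
The Pigouvian subsidy equals MEB at Q*: 2.29 + 0.92×8.8152 = 10.4000.

subsidy = 10.40 per unit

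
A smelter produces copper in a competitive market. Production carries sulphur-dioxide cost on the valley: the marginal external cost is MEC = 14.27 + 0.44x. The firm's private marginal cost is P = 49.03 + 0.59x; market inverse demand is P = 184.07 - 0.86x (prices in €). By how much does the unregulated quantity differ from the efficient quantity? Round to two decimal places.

29.23 units

Market equilibrium (private): 49.03 + 0.59x = 184.07 - 0.86x → x_m = 93.1310.
Social marginal cost = private MC + MEC = 63.30 + 1.03x.
Set SMC = demand: 63.30 + 1.03x = 184.07 - 0.86x → x* = 63.8995.
Gap = |93.1310 − 63.8995| = 29.2315.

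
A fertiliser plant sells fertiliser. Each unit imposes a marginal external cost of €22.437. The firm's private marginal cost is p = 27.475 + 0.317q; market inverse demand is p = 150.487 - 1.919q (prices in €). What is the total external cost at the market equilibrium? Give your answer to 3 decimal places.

€1234.356

Market equilibrium (private): 27.475 + 0.317q = 150.487 - 1.919q → q_m = 55.0143.
Total external cost = MEC × q_m = 22.437 × 55.0143 = 1234.3558.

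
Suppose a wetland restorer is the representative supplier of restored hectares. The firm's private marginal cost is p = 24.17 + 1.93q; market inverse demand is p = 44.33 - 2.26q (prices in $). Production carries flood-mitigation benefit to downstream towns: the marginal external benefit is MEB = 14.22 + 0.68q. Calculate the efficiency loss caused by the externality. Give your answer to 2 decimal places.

DWL = $43.58

Market equilibrium (private): 24.17 + 1.93q = 44.33 - 2.26q → q_m = 4.8115.
Social marginal cost = private MC − MEB = 9.95 + 1.25q.
Set SMC = demand: 9.95 + 1.25q = 44.33 - 2.26q → q* = 9.7949.
The welfare-loss triangle has base |q_m − q*| and height MEB(q_m) (the vertical gap between SMC and demand is zero at q* and MEB at q_m).
DWL = ½ × 4.9834 × 17.4918 = 43.5843.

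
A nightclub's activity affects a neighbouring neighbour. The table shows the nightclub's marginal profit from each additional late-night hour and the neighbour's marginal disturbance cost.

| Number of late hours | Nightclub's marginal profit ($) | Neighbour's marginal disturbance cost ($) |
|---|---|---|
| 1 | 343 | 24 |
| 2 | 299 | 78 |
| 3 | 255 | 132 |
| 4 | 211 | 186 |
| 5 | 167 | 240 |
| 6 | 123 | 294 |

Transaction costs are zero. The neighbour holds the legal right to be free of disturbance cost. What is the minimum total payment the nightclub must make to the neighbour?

Efficient level: marginal profit ≥ marginal disturbance cost through level 4, so k* = 4.
With the neighbour holding the right, the nightclub must at least compensate total damage at k*: 24 + 78 + 132 + 186 = 420.

$420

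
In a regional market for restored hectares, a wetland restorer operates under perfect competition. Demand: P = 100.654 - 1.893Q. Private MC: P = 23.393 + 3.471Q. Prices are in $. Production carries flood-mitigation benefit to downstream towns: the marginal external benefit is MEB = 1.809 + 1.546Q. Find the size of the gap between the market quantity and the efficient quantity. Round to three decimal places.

6.306 units

Market equilibrium (private): 23.393 + 3.471Q = 100.654 - 1.893Q → Q_m = 14.4036.
Social marginal cost = private MC − MEB = 21.584 + 1.925Q.
Set SMC = demand: 21.584 + 1.925Q = 100.654 - 1.893Q → Q* = 20.7098.
Gap = |14.4036 − 20.7098| = 6.3062.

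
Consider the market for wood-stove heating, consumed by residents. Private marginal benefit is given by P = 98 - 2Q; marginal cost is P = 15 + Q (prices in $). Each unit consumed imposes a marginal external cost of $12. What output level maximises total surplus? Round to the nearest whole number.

Social marginal benefit = demand − MEC = 86 - 2Q.
Set SMB = MC: 86 - 2Q = 15 + Q → Q* = 23.6667.

Q* = 24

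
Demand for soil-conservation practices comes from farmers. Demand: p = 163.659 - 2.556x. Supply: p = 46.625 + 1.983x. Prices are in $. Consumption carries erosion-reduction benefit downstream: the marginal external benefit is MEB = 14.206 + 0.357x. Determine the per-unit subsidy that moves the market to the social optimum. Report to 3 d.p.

Social marginal benefit = demand + MEB = 177.865 - 2.199x.
Set SMB = MC: 177.865 - 2.199x = 46.625 + 1.983x → x* = 31.3821.
The Pigouvian subsidy equals MEB at x*: 14.206 + 0.357×31.3821 = 25.4094.

subsidy = $25.409 per unit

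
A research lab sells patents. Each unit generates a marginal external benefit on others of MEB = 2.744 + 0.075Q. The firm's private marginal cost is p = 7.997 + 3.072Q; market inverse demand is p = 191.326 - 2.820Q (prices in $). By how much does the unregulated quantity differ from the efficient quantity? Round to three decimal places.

0.873 units

Market equilibrium (private): 7.997 + 3.072Q = 191.326 - 2.820Q → Q_m = 31.1149.
Social marginal cost = private MC − MEB = 5.253 + 2.997Q.
Set SMC = demand: 5.253 + 2.997Q = 191.326 - 2.820Q → Q* = 31.9878.
Gap = |31.1149 − 31.9878| = 0.8729.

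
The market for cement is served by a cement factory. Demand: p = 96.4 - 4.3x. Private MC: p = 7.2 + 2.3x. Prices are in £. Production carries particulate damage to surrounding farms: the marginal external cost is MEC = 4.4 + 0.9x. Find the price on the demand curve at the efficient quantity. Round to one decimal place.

Social marginal cost = private MC + MEC = 11.6 + 3.2x.
Set SMC = demand: 11.6 + 3.2x = 96.4 - 4.3x → x* = 11.3067.
Consumer price on the demand curve at x*: 96.4 − 4.3×11.3067 = 47.7812.

P = £47.8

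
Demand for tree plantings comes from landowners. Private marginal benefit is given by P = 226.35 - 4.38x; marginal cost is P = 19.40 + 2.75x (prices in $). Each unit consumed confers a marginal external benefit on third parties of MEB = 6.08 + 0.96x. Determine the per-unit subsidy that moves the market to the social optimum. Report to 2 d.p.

subsidy = $39.23 per unit

Social marginal benefit = demand + MEB = 232.43 - 3.42x.
Set SMB = MC: 232.43 - 3.42x = 19.40 + 2.75x → x* = 34.5267.
The Pigouvian subsidy equals MEB at x*: 6.08 + 0.96×34.5267 = 39.2256.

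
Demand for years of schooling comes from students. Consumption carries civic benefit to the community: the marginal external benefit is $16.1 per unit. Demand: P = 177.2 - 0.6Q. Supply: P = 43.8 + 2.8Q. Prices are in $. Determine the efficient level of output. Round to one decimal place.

Q* = 44.0

Social marginal benefit = demand + MEB = 193.3 - 0.6Q.
Set SMB = MC: 193.3 - 0.6Q = 43.8 + 2.8Q → Q* = 43.9706.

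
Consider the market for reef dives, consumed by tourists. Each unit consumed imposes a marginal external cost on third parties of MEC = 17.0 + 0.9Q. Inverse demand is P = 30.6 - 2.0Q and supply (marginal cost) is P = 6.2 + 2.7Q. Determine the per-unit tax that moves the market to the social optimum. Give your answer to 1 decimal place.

tax = 18.2 per unit

Social marginal benefit = demand − MEC = 13.6 - 2.9Q.
Set SMB = MC: 13.6 - 2.9Q = 6.2 + 2.7Q → Q* = 1.3214.
The Pigouvian tax equals MEC at Q*: 17.0 + 0.9×1.3214 = 18.1893.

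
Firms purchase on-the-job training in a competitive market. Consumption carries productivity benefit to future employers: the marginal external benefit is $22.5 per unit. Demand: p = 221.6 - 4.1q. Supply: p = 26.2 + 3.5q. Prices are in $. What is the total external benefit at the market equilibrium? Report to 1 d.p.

Market equilibrium (private): 26.2 + 3.5q = 221.6 - 4.1q → q_m = 25.7105.
Total external benefit = MEB × q_m = 22.5 × 25.7105 = 578.4863.

$578.5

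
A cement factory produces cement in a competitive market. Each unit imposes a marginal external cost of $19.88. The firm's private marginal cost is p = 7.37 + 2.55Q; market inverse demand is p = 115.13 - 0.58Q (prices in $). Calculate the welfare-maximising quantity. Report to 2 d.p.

Q* = 28.08

Social marginal cost = private MC + MEC = 27.25 + 2.55Q.
Set SMC = demand: 27.25 + 2.55Q = 115.13 - 0.58Q → Q* = 28.0767.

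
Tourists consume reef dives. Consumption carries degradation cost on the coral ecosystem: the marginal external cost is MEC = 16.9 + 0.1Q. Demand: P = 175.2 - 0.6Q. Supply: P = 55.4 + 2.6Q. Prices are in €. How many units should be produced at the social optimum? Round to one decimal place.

Social marginal benefit = demand − MEC = 158.3 - 0.7Q.
Set SMB = MC: 158.3 - 0.7Q = 55.4 + 2.6Q → Q* = 31.1818.

Q* = 31.2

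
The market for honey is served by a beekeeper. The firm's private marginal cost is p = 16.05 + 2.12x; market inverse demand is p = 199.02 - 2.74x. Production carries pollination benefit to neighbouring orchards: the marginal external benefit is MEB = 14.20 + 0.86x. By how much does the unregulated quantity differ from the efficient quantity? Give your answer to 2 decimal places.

11.64 units

Market equilibrium (private): 16.05 + 2.12x = 199.02 - 2.74x → x_m = 37.6481.
Social marginal cost = private MC − MEB = 1.85 + 1.26x.
Set SMC = demand: 1.85 + 1.26x = 199.02 - 2.74x → x* = 49.2925.
Gap = |37.6481 − 49.2925| = 11.6444.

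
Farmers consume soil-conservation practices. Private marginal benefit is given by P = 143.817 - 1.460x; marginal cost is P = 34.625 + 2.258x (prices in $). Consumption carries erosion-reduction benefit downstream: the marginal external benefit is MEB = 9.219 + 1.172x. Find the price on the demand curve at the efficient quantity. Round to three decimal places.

P = $75.914

Social marginal benefit = demand + MEB = 153.036 - 0.288x.
Set SMB = MC: 153.036 - 0.288x = 34.625 + 2.258x → x* = 46.5086.
Consumer price on the demand curve at x*: 143.817 − 1.460×46.5086 = 75.9144.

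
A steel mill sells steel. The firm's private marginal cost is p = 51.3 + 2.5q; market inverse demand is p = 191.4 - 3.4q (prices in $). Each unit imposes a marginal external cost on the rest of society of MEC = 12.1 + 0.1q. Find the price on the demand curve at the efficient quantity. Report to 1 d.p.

Social marginal cost = private MC + MEC = 63.4 + 2.6q.
Set SMC = demand: 63.4 + 2.6q = 191.4 - 3.4q → q* = 21.3333.
Consumer price on the demand curve at q*: 191.4 − 3.4×21.3333 = 118.8668.

P = $118.9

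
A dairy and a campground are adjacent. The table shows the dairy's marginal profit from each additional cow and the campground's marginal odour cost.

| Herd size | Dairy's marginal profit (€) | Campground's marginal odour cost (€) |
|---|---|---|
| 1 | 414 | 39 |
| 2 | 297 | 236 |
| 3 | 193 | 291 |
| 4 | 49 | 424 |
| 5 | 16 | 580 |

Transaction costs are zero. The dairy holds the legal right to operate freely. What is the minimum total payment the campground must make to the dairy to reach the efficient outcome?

€258

Left alone the dairy would choose level 5 (marginal profit stays positive).
Efficient level: k* = 2 (marginal profit ≥ marginal odour cost through 2).
The campground must at least cover the dairy's forgone profit from cutting 5→2: 193 + 49 + 16 = 258.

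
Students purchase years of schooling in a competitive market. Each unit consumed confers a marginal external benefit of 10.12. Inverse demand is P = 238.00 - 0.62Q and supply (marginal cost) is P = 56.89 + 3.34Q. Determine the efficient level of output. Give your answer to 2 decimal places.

Social marginal benefit = demand + MEB = 248.12 - 0.62Q.
Set SMB = MC: 248.12 - 0.62Q = 56.89 + 3.34Q → Q* = 48.2904.

Q* = 48.29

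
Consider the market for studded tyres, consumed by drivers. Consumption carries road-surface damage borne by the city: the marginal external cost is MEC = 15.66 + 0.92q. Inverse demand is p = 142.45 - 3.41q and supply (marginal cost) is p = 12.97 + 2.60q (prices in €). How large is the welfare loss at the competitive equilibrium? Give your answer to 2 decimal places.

DWL = €90.83

Market equilibrium (private): 12.97 + 2.60q = 142.45 - 3.41q → q_m = 21.5441.
Social marginal benefit = demand − MEC = 126.79 - 4.33q.
Set SMB = MC: 126.79 - 4.33q = 12.97 + 2.60q → q* = 16.4242.
The loss is the area between SMB and MC from q* to q_m; with linear curves that's a triangle of height MEC(q_m).
DWL = ½ × 5.1199 × 35.4806 = 90.8286.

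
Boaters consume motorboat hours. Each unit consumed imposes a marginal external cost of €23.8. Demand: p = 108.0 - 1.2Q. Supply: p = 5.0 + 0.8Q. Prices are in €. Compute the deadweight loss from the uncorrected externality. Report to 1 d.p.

DWL = €141.6

Market equilibrium (private): 5.0 + 0.8Q = 108.0 - 1.2Q → Q_m = 51.5000.
Social marginal benefit = demand − MEC = 84.2 - 1.2Q.
Set SMB = MC: 84.2 - 1.2Q = 5.0 + 0.8Q → Q* = 39.6000.
Height of the DWL triangle at Q_m is MC(Q_m) − SMB(Q_m) = MEC(Q_m) = 23.8000.
DWL = ½ × 11.9000 × 23.8000 = 141.6100.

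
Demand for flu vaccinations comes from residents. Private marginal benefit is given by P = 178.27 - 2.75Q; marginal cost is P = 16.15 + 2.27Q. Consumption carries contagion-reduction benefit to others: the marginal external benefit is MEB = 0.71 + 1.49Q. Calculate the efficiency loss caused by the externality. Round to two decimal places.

DWL = 337.72

Market equilibrium (private): 16.15 + 2.27Q = 178.27 - 2.75Q → Q_m = 32.2948.
Social marginal benefit = demand + MEB = 178.98 - 1.26Q.
Set SMB = MC: 178.98 - 1.26Q = 16.15 + 2.27Q → Q* = 46.1275.
The welfare-loss triangle has base |Q_m − Q*| and height MEB(Q_m) (the vertical gap between SMB and MC is zero at Q* and MEB at Q_m).
DWL = ½ × 13.8327 × 48.8293 = 337.7205.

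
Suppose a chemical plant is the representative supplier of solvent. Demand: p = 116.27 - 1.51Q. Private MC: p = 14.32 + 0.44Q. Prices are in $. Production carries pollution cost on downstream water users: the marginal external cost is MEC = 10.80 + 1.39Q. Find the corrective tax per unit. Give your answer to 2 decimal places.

tax = $48.73 per unit

Social marginal cost = private MC + MEC = 25.12 + 1.83Q.
Set SMC = demand: 25.12 + 1.83Q = 116.27 - 1.51Q → Q* = 27.2904.
The Pigouvian tax equals MEC at Q*: 10.80 + 1.39×27.2904 = 48.7337.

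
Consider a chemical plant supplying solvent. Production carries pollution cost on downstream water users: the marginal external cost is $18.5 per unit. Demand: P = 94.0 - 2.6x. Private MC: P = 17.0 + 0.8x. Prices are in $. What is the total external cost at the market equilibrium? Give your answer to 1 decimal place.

Market equilibrium (private): 17.0 + 0.8x = 94.0 - 2.6x → x_m = 22.6471.
Total external cost = MEC × x_m = 18.5 × 22.6471 = 418.9714.

$419.0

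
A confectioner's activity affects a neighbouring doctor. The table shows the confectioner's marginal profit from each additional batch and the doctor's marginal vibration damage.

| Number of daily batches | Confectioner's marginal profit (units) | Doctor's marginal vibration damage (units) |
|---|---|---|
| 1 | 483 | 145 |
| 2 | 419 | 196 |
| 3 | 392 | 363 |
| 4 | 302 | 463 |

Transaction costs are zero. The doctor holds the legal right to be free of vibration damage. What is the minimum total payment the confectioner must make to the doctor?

Efficient level: marginal profit ≥ marginal vibration damage through level 3, so k* = 3.
With the doctor holding the right, the confectioner must at least compensate total damage at k*: 145 + 196 + 363 = 704.

704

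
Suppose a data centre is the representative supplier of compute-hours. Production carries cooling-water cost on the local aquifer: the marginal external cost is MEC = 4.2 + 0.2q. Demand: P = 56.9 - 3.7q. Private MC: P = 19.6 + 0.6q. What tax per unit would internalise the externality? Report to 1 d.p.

Social marginal cost = private MC + MEC = 23.8 + 0.8q.
Set SMC = demand: 23.8 + 0.8q = 56.9 - 3.7q → q* = 7.3556.
The Pigouvian tax equals MEC at q*: 4.2 + 0.2×7.3556 = 5.6711.

tax = 5.7 per unit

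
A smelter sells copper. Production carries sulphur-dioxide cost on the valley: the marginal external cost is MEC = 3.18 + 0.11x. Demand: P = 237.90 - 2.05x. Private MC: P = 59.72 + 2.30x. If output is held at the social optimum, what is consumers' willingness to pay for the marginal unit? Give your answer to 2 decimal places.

Social marginal cost = private MC + MEC = 62.90 + 2.41x.
Set SMC = demand: 62.90 + 2.41x = 237.90 - 2.05x → x* = 39.2377.
Consumer price on the demand curve at x*: 237.90 − 2.05×39.2377 = 157.4627.

P = 157.46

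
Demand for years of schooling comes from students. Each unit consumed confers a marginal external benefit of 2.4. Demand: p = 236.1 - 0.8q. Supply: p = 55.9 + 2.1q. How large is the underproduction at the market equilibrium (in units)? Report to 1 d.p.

Market equilibrium (private): 55.9 + 2.1q = 236.1 - 0.8q → q_m = 62.1379.
Social marginal benefit = demand + MEB = 238.5 - 0.8q.
Set SMB = MC: 238.5 - 0.8q = 55.9 + 2.1q → q* = 62.9655.
Gap = |62.1379 − 62.9655| = 0.8276.

0.8 units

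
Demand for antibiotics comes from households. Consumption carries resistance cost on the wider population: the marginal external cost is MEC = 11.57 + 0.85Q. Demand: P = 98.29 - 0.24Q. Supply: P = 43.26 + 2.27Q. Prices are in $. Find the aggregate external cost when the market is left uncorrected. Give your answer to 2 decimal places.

$457.95

Market equilibrium (private): 43.26 + 2.27Q = 98.29 - 0.24Q → Q_m = 21.9243.
Total external cost = ∫₀^{Q_m} (11.57 + 0.85Q) dQ = 11.57×21.9243 + ½×0.85×21.9243² = 457.9510.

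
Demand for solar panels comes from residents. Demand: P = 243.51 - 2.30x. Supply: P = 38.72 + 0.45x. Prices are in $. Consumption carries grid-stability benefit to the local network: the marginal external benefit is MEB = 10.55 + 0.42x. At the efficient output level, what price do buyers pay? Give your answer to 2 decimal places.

Social marginal benefit = demand + MEB = 254.06 - 1.88x.
Set SMB = MC: 254.06 - 1.88x = 38.72 + 0.45x → x* = 92.4206.
Consumer price on the demand curve at x*: 243.51 − 2.30×92.4206 = 30.9426.

P = $30.94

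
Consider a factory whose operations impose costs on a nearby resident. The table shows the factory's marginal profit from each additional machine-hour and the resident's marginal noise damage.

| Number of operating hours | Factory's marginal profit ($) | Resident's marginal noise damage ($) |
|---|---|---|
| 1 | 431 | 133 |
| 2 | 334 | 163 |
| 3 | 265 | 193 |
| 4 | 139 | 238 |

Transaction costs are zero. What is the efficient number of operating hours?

Bargaining reaches the level where marginal profit last exceeds marginal noise damage.
That holds through level 3 (265 ≥ 193) but not at 4 (139 < 238).

3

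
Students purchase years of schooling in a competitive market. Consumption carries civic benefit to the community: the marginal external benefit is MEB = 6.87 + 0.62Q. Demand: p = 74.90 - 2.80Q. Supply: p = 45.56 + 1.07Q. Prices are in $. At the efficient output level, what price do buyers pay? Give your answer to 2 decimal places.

P = $43.70

Social marginal benefit = demand + MEB = 81.77 - 2.18Q.
Set SMB = MC: 81.77 - 2.18Q = 45.56 + 1.07Q → Q* = 11.1415.
Consumer price on the demand curve at Q*: 74.90 − 2.80×11.1415 = 43.7038.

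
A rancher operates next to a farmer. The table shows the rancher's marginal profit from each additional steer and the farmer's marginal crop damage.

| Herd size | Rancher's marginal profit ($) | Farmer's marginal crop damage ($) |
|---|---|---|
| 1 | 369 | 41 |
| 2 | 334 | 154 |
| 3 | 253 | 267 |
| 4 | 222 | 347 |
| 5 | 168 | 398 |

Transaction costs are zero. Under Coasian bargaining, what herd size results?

Bargaining reaches the level where marginal profit last exceeds marginal crop damage.
That holds through level 2 (334 ≥ 154) but not at 3 (253 < 267).

2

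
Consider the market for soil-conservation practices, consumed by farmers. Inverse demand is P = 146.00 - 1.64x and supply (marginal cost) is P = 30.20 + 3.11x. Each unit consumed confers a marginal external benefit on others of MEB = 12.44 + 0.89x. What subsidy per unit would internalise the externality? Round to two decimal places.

subsidy = 42.01 per unit

Social marginal benefit = demand + MEB = 158.44 - 0.75x.
Set SMB = MC: 158.44 - 0.75x = 30.20 + 3.11x → x* = 33.2228.
The Pigouvian subsidy equals MEB at x*: 12.44 + 0.89×33.2228 = 42.0083.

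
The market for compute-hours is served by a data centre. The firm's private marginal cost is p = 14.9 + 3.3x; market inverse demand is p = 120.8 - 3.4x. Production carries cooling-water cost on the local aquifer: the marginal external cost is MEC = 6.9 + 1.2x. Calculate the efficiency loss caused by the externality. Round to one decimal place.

Market equilibrium (private): 14.9 + 3.3x = 120.8 - 3.4x → x_m = 15.8060.
Social marginal cost = private MC + MEC = 21.8 + 4.5x.
Set SMC = demand: 21.8 + 4.5x = 120.8 - 3.4x → x* = 12.5316.
The welfare-loss triangle has base |x_m − x*| and height MEC(x_m) (the vertical gap between SMC and demand is zero at x* and MEC at x_m).
DWL = ½ × 3.2744 × 25.8672 = 42.3498.

DWL = 42.3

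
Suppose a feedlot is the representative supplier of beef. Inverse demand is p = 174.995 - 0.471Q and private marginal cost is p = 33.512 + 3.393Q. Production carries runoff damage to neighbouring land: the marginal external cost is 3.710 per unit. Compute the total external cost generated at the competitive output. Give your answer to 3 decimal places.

Market equilibrium (private): 33.512 + 3.393Q = 174.995 - 0.471Q → Q_m = 36.6157.
Total external cost = MEC × Q_m = 3.710 × 36.6157 = 135.8442.

135.844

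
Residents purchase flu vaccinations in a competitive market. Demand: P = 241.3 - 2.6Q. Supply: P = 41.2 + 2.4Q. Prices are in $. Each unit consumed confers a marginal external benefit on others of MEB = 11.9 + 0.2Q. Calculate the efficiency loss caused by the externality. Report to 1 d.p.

Market equilibrium (private): 41.2 + 2.4Q = 241.3 - 2.6Q → Q_m = 40.0200.
Social marginal benefit = demand + MEB = 253.2 - 2.4Q.
Set SMB = MC: 253.2 - 2.4Q = 41.2 + 2.4Q → Q* = 44.1667.
The welfare-loss triangle has base |Q_m − Q*| and height MEB(Q_m) (the vertical gap between SMB and MC is zero at Q* and MEB at Q_m).
DWL = ½ × 4.1467 × 19.9040 = 41.2680.

DWL = $41.3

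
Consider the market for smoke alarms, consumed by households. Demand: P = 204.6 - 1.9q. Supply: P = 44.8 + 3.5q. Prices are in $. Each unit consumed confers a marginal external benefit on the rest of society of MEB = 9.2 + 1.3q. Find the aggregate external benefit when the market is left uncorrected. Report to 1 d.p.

$841.5

Market equilibrium (private): 44.8 + 3.5q = 204.6 - 1.9q → q_m = 29.5926.
Total external benefit = ∫₀^{q_m} (9.2 + 1.3q) dq = 9.2×29.5926 + ½×1.3×29.5926² = 841.4712.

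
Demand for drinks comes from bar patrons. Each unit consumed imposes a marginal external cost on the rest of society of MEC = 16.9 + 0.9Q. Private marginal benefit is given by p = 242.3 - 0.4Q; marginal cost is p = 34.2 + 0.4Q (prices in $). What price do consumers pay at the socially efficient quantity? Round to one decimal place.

Social marginal benefit = demand − MEC = 225.4 - 1.3Q.
Set SMB = MC: 225.4 - 1.3Q = 34.2 + 0.4Q → Q* = 112.4706.
Consumer price on the demand curve at Q*: 242.3 − 0.4×112.4706 = 197.3118.

P = $197.3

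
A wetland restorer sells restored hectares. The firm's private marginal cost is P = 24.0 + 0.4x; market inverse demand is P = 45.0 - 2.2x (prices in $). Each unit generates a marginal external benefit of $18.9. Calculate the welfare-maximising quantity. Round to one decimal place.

Social marginal cost = private MC − MEB = 5.1 + 0.4x.
Set SMC = demand: 5.1 + 0.4x = 45.0 - 2.2x → x* = 15.3462.

x* = 15.3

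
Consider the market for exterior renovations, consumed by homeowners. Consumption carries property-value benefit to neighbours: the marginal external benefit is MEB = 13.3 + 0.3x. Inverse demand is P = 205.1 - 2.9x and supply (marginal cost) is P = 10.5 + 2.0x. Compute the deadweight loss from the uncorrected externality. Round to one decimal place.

Market equilibrium (private): 10.5 + 2.0x = 205.1 - 2.9x → x_m = 39.7143.
Social marginal benefit = demand + MEB = 218.4 - 2.6x.
Set SMB = MC: 218.4 - 2.6x = 10.5 + 2.0x → x* = 45.1957.
Height of the DWL triangle at x_m is SMB(x_m) − MC(x_m) = MEB(x_m) = 25.2143.
DWL = ½ × 5.4814 × 25.2143 = 69.1048.

DWL = 69.1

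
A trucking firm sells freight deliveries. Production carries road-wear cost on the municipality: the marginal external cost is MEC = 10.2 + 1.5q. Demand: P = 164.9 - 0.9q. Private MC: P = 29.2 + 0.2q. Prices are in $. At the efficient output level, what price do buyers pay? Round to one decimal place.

P = $121.5

Social marginal cost = private MC + MEC = 39.4 + 1.7q.
Set SMC = demand: 39.4 + 1.7q = 164.9 - 0.9q → q* = 48.2692.
Consumer price on the demand curve at q*: 164.9 − 0.9×48.2692 = 121.4577.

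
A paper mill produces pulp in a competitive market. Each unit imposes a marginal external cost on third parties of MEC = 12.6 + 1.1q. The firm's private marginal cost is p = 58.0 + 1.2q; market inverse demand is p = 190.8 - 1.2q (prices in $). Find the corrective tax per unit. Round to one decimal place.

Social marginal cost = private MC + MEC = 70.6 + 2.3q.
Set SMC = demand: 70.6 + 2.3q = 190.8 - 1.2q → q* = 34.3429.
The Pigouvian tax equals MEC at q*: 12.6 + 1.1×34.3429 = 50.3772.

tax = $50.4 per unit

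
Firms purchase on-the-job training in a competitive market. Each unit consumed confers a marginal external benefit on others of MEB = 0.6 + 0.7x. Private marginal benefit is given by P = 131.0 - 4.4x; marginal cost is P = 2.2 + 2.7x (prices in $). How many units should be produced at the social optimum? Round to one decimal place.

Social marginal benefit = demand + MEB = 131.6 - 3.7x.
Set SMB = MC: 131.6 - 3.7x = 2.2 + 2.7x → x* = 20.2188.

x* = 20.2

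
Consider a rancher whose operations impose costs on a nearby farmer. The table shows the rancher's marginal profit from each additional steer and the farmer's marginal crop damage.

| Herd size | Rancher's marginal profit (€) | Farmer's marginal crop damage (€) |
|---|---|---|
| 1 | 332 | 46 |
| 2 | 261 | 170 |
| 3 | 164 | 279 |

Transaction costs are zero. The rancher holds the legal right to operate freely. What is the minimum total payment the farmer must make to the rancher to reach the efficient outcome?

Left alone the rancher would choose level 3 (marginal profit stays positive).
Efficient level: k* = 2 (marginal profit ≥ marginal crop damage through 2).
The farmer must at least cover the rancher's forgone profit from cutting 3→2: 164 = 164.

€164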